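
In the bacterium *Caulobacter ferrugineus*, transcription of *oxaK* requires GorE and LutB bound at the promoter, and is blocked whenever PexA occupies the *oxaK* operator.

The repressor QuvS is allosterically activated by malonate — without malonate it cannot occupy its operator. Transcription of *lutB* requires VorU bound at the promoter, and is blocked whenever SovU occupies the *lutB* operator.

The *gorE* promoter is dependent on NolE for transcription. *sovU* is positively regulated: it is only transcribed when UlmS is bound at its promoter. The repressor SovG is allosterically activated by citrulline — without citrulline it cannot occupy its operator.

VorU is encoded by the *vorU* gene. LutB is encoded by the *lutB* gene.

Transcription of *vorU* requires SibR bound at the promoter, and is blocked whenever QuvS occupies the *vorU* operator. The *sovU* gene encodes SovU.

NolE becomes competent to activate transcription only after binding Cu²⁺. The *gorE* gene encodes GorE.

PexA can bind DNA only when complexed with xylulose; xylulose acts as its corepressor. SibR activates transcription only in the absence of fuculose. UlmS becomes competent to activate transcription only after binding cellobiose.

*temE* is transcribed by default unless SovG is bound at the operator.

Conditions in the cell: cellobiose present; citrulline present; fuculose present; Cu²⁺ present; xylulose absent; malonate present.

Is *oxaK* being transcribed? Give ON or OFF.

OFF

Xylulose is absent, so PexA is inactive.
Cu²⁺ is present, so NolE is active.
No repressor is bound and NolE is active, so *gorE* is transcribed.
So GorE is produced and active.
Cellobiose is present, so UlmS is active.
No repressor is bound and UlmS is active, so *sovU* is transcribed.
So SovU is produced and active.
Fuculose is present, so SibR is inactive.
Malonate is present, so QuvS is active.
With repressor QuvS bound, *vorU* is not transcribed.
So VorU is not produced.
With repressor SovU bound, *lutB* is not transcribed.
So LutB is not produced.
Required activator LutB is absent, so *oxaK* is not transcribed.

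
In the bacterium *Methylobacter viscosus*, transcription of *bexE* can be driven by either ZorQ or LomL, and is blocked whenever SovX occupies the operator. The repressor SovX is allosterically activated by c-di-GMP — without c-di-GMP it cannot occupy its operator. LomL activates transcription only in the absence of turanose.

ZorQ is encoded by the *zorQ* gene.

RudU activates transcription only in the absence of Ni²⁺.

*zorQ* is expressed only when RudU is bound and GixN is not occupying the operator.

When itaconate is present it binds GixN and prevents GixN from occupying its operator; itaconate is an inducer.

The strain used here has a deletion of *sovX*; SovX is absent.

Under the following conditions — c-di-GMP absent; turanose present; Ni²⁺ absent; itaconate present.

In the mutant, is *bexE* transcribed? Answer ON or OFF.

ON

Ni²⁺ is absent, so RudU is active.
Itaconate is present, so GixN is inactive.
No repressor is bound and RudU is active, so *zorQ* is transcribed.
So ZorQ is produced and active.
SovX is non-functional in this strain, so it has no effect.
Turanose is present, so LomL is inactive.
Activator ZorQ is present, so *bexE* is transcribed.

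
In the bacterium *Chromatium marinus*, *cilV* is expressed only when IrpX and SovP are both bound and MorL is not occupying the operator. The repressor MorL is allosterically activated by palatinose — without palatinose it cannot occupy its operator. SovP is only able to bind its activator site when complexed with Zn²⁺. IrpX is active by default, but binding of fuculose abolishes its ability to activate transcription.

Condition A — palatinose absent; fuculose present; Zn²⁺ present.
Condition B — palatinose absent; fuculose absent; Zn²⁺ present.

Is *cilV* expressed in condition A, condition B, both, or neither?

Condition A:
Palatinose is absent, so MorL is inactive.
Fuculose is present, so IrpX is inactive.
Zn²⁺ is present, so SovP is active.
Required activator IrpX is absent, so *cilV* is not transcribed.
→ *cilV* is OFF in A.
Condition B:
Palatinose is absent, so MorL is inactive.
Fuculose is absent, so IrpX is active.
Zn²⁺ is present, so SovP is active.
No repressor is bound and IrpX and SovP are active, so *cilV* is transcribed.
→ *cilV* is ON in B.

B only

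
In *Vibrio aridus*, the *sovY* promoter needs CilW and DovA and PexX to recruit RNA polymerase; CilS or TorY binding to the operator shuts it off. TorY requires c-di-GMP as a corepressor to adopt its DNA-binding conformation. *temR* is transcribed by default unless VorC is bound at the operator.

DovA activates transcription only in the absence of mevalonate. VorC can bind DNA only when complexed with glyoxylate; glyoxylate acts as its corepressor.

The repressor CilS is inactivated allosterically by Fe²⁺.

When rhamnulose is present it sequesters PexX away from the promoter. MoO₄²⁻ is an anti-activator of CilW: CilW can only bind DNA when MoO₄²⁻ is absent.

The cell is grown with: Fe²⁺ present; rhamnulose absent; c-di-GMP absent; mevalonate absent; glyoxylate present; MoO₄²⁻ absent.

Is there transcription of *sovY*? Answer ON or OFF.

ON

Fe²⁺ is present, so CilS is inactive.
MoO₄²⁻ is absent, so CilW is active.
c-di-GMP is absent, so TorY is inactive.
Mevalonate is absent, so DovA is active.
Rhamnulose is absent, so PexX is active.
No repressor is bound and CilW and DovA and PexX are active, so *sovY* is transcribed.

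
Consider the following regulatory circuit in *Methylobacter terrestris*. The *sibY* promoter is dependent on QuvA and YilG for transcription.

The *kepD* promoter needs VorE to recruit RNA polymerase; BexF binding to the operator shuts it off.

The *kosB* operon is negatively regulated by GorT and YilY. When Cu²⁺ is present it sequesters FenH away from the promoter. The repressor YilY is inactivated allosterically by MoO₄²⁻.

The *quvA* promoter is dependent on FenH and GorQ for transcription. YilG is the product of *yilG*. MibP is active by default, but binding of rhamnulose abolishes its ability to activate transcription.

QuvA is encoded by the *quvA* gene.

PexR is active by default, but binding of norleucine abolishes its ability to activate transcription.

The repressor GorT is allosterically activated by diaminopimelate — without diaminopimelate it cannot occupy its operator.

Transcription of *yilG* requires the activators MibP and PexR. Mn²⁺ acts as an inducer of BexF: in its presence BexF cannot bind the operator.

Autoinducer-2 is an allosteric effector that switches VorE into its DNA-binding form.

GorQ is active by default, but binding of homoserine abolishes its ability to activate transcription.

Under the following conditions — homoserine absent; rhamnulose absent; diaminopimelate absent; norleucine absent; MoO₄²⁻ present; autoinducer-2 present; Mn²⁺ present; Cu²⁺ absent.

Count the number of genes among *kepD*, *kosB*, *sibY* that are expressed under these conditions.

Autoinducer-2 is present, so VorE is active.
Mn²⁺ is present, so BexF is inactive.
No repressor is bound and VorE is active, so *kepD* is transcribed.
→ *kepD* is ON.
Diaminopimelate is absent, so GorT is inactive.
MoO₄²⁻ is present, so YilY is inactive.
With no repressor bound, *kosB* is transcribed.
→ *kosB* is ON.
Cu²⁺ is absent, so FenH is active.
Homoserine is absent, so GorQ is active.
No repressor is bound and FenH and GorQ are active, so *quvA* is transcribed.
So QuvA is produced and active.
Rhamnulose is absent, so MibP is active.
Norleucine is absent, so PexR is active.
No repressor is bound and MibP and PexR are active, so *yilG* is transcribed.
So YilG is produced and active.
No repressor is bound and QuvA and YilG are active, so *sibY* is transcribed.
→ *sibY* is ON.
3 of the 3 genes are transcribed.

3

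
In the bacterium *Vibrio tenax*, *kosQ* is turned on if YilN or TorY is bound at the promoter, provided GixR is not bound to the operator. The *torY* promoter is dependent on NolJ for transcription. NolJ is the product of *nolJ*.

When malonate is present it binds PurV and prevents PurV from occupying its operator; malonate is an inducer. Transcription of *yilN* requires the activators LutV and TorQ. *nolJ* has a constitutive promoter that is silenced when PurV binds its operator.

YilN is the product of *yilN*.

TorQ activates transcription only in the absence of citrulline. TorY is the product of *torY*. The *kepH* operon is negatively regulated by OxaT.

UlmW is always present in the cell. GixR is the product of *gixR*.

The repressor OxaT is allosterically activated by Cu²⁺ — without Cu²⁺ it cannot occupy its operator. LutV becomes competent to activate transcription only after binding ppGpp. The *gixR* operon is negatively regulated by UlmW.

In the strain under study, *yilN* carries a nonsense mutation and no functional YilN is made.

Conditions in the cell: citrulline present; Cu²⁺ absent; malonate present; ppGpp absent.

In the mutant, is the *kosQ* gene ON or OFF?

YilN is non-functional in this strain, so it has no effect.
UlmW is produced constitutively and is active.
With repressor UlmW bound, *gixR* is not transcribed.
So GixR is not produced.
Malonate is present, so PurV is inactive.
With no repressor bound, *nolJ* is transcribed.
So NolJ is produced and active.
No repressor is bound and NolJ is active, so *torY* is transcribed.
So TorY is produced and active.
Activator TorY is present, so *kosQ* is transcribed.

ON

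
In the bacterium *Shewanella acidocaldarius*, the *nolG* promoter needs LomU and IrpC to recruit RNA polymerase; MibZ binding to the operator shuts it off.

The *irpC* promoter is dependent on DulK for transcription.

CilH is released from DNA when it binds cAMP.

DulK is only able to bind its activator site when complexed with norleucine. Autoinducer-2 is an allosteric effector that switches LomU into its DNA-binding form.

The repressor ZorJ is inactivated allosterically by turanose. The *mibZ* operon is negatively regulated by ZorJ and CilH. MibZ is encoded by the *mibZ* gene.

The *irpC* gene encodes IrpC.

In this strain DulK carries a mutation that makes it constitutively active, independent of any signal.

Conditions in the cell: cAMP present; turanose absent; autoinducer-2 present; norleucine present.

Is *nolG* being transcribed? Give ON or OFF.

Autoinducer-2 is present, so LomU is active.
DulK is constitutively active in this strain.
No repressor is bound and DulK is active, so *irpC* is transcribed.
So IrpC is produced and active.
Turanose is absent, so ZorJ is active.
cAMP is present, so CilH is inactive.
With repressor ZorJ bound, *mibZ* is not transcribed.
So MibZ is not produced.
No repressor is bound and LomU and IrpC are active, so *nolG* is transcribed.

ON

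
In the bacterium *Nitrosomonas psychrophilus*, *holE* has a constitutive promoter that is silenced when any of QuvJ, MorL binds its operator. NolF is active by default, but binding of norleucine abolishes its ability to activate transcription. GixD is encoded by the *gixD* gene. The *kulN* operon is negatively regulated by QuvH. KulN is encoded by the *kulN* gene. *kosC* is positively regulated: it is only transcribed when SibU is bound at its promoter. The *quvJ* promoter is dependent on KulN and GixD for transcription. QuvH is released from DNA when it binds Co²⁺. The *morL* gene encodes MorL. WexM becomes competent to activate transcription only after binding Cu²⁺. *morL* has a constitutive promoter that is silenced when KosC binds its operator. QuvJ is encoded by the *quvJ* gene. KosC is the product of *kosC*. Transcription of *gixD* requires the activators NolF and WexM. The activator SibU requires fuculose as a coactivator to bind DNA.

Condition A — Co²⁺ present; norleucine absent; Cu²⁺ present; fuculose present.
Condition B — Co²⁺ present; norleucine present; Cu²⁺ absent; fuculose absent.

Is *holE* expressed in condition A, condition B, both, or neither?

neither

Condition A:
Co²⁺ is present, so QuvH is inactive.
With no repressor bound, *kulN* is transcribed.
So KulN is produced and active.
Norleucine is absent, so NolF is active.
Cu²⁺ is present, so WexM is active.
No repressor is bound and NolF and WexM are active, so *gixD* is transcribed.
So GixD is produced and active.
No repressor is bound and KulN and GixD are active, so *quvJ* is transcribed.
So QuvJ is produced and active.
Fuculose is present, so SibU is active.
No repressor is bound and SibU is active, so *kosC* is transcribed.
So KosC is produced and active.
With repressor KosC bound, *morL* is not transcribed.
So MorL is not produced.
With repressor QuvJ bound, *holE* is not transcribed.
→ *holE* is OFF in A.
Condition B:
Co²⁺ is present, so QuvH is inactive.
With no repressor bound, *kulN* is transcribed.
So KulN is produced and active.
Norleucine is present, so NolF is inactive.
Cu²⁺ is absent, so WexM is inactive.
Required activator NolF is absent, so *gixD* is not transcribed.
So GixD is not produced.
Required activator GixD is absent, so *quvJ* is not transcribed.
So QuvJ is not produced.
Fuculose is absent, so SibU is inactive.
Required activator SibU is absent, so *kosC* is not transcribed.
So KosC is not produced.
With no repressor bound, *morL* is transcribed.
So MorL is produced and active.
With repressor MorL bound, *holE* is not transcribed.
→ *holE* is OFF in B.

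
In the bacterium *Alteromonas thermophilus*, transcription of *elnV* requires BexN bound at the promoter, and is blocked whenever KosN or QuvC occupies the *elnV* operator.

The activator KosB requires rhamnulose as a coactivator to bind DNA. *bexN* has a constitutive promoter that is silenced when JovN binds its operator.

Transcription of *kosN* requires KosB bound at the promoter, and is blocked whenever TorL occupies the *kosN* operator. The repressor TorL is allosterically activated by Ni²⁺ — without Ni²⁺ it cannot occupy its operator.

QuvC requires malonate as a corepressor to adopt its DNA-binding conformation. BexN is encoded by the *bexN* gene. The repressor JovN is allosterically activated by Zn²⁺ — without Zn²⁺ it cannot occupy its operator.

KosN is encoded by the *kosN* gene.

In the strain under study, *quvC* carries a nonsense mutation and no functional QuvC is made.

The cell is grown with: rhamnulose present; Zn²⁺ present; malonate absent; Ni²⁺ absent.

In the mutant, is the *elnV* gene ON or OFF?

OFF

Zn²⁺ is present, so JovN is active.
With repressor JovN bound, *bexN* is not transcribed.
So BexN is not produced.
Ni²⁺ is absent, so TorL is inactive.
Rhamnulose is present, so KosB is active.
No repressor is bound and KosB is active, so *kosN* is transcribed.
So KosN is produced and active.
QuvC is non-functional in this strain, so it has no effect.
With repressor KosN bound, *elnV* is not transcribed.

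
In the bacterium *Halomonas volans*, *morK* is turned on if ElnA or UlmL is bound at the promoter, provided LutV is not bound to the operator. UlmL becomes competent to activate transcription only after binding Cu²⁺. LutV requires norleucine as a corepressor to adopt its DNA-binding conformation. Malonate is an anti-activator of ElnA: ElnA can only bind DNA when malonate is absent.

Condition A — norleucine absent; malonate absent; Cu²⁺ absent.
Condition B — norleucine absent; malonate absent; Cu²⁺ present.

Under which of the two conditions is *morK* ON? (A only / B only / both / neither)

Condition A:
Norleucine is absent, so LutV is inactive.
Malonate is absent, so ElnA is active.
Cu²⁺ is absent, so UlmL is inactive.
Activator ElnA is present, so *morK* is transcribed.
→ *morK* is ON in A.
Condition B:
Norleucine is absent, so LutV is inactive.
Malonate is absent, so ElnA is active.
Cu²⁺ is present, so UlmL is active.
Activator ElnA is present, so *morK* is transcribed.
→ *morK* is ON in B.

both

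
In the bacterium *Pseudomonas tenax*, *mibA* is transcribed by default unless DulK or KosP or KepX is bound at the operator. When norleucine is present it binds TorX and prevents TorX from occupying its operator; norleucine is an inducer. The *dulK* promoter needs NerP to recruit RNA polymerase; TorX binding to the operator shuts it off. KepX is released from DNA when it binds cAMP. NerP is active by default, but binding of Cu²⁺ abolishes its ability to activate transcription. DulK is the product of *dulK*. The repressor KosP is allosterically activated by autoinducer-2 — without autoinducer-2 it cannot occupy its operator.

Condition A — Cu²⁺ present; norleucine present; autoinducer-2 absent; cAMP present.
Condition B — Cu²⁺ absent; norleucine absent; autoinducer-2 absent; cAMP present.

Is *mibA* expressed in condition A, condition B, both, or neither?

both

Condition A:
Cu²⁺ is present, so NerP is inactive.
Norleucine is present, so TorX is inactive.
Required activator NerP is absent, so *dulK* is not transcribed.
So DulK is not produced.
Autoinducer-2 is absent, so KosP is inactive.
cAMP is present, so KepX is inactive.
With no repressor bound, *mibA* is transcribed.
→ *mibA* is ON in A.
Condition B:
Cu²⁺ is absent, so NerP is active.
Norleucine is absent, so TorX is active.
With repressor TorX bound, *dulK* is not transcribed.
So DulK is not produced.
Autoinducer-2 is absent, so KosP is inactive.
cAMP is present, so KepX is inactive.
With no repressor bound, *mibA* is transcribed.
→ *mibA* is ON in B.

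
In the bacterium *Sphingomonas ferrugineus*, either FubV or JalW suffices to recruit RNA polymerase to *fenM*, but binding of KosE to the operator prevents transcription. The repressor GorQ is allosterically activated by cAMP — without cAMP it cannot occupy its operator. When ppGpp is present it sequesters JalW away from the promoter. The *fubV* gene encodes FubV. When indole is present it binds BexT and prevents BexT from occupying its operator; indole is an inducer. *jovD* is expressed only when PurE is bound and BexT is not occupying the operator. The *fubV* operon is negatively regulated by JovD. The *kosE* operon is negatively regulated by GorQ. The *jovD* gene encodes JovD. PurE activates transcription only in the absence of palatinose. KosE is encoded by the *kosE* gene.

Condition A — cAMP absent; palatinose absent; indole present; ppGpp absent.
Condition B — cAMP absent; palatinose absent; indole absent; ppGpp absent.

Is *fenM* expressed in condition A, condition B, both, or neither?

neither

Condition A:
cAMP is absent, so GorQ is inactive.
With no repressor bound, *kosE* is transcribed.
So KosE is produced and active.
Palatinose is absent, so PurE is active.
Indole is present, so BexT is inactive.
No repressor is bound and PurE is active, so *jovD* is transcribed.
So JovD is produced and active.
With repressor JovD bound, *fubV* is not transcribed.
So FubV is not produced.
ppGpp is absent, so JalW is active.
With repressor KosE bound, *fenM* is not transcribed.
→ *fenM* is OFF in A.
Condition B:
cAMP is absent, so GorQ is inactive.
With no repressor bound, *kosE* is transcribed.
So KosE is produced and active.
Palatinose is absent, so PurE is active.
Indole is absent, so BexT is active.
With repressor BexT bound, *jovD* is not transcribed.
So JovD is not produced.
With no repressor bound, *fubV* is transcribed.
So FubV is produced and active.
ppGpp is absent, so JalW is active.
With repressor KosE bound, *fenM* is not transcribed.
→ *fenM* is OFF in B.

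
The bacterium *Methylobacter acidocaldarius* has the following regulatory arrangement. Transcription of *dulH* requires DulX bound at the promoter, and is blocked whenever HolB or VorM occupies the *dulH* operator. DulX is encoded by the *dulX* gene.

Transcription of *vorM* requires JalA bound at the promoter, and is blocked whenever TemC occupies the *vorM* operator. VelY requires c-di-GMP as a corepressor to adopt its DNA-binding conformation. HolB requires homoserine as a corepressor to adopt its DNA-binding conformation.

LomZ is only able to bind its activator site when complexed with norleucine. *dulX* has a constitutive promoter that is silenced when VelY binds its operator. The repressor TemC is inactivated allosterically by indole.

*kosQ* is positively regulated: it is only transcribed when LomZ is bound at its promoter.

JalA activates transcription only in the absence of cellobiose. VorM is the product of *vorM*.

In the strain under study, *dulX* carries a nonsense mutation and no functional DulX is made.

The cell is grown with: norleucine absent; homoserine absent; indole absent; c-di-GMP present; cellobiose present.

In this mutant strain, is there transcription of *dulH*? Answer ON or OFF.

Homoserine is absent, so HolB is inactive.
Cellobiose is present, so JalA is inactive.
Indole is absent, so TemC is active.
With repressor TemC bound, *vorM* is not transcribed.
So VorM is not produced.
DulX is non-functional in this strain, so it has no effect.
Required activator DulX is absent, so *dulH* is not transcribed.

OFF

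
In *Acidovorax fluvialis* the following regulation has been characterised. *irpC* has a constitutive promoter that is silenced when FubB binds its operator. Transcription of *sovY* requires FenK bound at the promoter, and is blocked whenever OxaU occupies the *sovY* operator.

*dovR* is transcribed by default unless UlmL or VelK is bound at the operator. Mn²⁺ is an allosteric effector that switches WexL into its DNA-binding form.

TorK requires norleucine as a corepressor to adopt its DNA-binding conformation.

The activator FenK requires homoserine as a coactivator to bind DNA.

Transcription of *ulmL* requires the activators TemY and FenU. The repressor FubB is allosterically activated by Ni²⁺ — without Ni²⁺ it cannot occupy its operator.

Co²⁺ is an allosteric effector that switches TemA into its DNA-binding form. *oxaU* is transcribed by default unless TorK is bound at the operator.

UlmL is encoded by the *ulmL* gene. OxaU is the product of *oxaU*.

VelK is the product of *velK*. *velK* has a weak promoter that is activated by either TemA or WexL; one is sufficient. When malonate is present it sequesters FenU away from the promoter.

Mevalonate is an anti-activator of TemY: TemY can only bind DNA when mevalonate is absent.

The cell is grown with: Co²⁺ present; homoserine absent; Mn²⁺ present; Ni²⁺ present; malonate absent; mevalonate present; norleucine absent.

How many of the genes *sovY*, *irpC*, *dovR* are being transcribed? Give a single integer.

0

Homoserine is absent, so FenK is inactive.
Norleucine is absent, so TorK is inactive.
With no repressor bound, *oxaU* is transcribed.
So OxaU is produced and active.
With repressor OxaU bound, *sovY* is not transcribed.
→ *sovY* is OFF.
Ni²⁺ is present, so FubB is active.
With repressor FubB bound, *irpC* is not transcribed.
→ *irpC* is OFF.
Mevalonate is present, so TemY is inactive.
Malonate is absent, so FenU is active.
Required activator TemY is absent, so *ulmL* is not transcribed.
So UlmL is not produced.
Co²⁺ is present, so TemA is active.
Mn²⁺ is present, so WexL is active.
Activator TemA is present, so *velK* is transcribed.
So VelK is produced and active.
With repressor VelK bound, *dovR* is not transcribed.
→ *dovR* is OFF.
0 of the 3 genes are transcribed.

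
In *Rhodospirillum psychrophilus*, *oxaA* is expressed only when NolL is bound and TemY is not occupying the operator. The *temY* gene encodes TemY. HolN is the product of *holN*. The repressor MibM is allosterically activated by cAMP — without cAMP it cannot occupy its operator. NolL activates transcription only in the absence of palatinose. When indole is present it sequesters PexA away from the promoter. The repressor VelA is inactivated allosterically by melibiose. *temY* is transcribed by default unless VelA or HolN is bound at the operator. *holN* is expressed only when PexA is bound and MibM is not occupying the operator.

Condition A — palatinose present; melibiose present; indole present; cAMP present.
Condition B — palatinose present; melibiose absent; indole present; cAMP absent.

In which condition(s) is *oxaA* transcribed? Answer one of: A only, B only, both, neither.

Condition A:
Palatinose is present, so NolL is inactive.
Melibiose is present, so VelA is inactive.
Indole is present, so PexA is inactive.
cAMP is present, so MibM is active.
With repressor MibM bound, *holN* is not transcribed.
So HolN is not produced.
With no repressor bound, *temY* is transcribed.
So TemY is produced and active.
With repressor TemY bound, *oxaA* is not transcribed.
→ *oxaA* is OFF in A.
Condition B:
Palatinose is present, so NolL is inactive.
Melibiose is absent, so VelA is active.
Indole is present, so PexA is inactive.
cAMP is absent, so MibM is inactive.
Required activator PexA is absent, so *holN* is not transcribed.
So HolN is not produced.
With repressor VelA bound, *temY* is not transcribed.
So TemY is not produced.
Required activator NolL is absent, so *oxaA* is not transcribed.
→ *oxaA* is OFF in B.

neither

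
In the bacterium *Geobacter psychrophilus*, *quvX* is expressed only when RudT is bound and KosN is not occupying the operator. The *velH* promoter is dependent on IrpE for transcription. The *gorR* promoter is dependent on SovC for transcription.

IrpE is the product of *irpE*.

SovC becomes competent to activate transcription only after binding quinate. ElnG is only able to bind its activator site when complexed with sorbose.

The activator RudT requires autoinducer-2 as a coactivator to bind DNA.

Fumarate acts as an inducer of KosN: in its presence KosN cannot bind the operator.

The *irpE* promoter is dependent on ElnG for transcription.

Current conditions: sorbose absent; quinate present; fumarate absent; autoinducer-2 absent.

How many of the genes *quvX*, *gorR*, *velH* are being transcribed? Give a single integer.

Autoinducer-2 is absent, so RudT is inactive.
Fumarate is absent, so KosN is active.
With repressor KosN bound, *quvX* is not transcribed.
→ *quvX* is OFF.
Quinate is present, so SovC is active.
No repressor is bound and SovC is active, so *gorR* is transcribed.
→ *gorR* is ON.
Sorbose is absent, so ElnG is inactive.
Required activator ElnG is absent, so *irpE* is not transcribed.
So IrpE is not produced.
Required activator IrpE is absent, so *velH* is not transcribed.
→ *velH* is OFF.
1 of the 3 genes is transcribed.

1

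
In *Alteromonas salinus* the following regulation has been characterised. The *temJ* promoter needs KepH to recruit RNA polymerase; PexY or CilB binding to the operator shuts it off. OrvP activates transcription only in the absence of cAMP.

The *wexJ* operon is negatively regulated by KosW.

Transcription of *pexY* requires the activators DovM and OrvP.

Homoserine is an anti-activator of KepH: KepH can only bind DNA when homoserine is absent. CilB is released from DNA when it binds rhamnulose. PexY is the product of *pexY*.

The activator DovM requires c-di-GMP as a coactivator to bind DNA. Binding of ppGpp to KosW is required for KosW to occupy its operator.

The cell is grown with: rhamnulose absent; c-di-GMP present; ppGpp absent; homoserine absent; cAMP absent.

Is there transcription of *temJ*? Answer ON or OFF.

c-di-GMP is present, so DovM is active.
cAMP is absent, so OrvP is active.
No repressor is bound and DovM and OrvP are active, so *pexY* is transcribed.
So PexY is produced and active.
Homoserine is absent, so KepH is active.
Rhamnulose is absent, so CilB is active.
With repressor PexY bound, *temJ* is not transcribed.

OFF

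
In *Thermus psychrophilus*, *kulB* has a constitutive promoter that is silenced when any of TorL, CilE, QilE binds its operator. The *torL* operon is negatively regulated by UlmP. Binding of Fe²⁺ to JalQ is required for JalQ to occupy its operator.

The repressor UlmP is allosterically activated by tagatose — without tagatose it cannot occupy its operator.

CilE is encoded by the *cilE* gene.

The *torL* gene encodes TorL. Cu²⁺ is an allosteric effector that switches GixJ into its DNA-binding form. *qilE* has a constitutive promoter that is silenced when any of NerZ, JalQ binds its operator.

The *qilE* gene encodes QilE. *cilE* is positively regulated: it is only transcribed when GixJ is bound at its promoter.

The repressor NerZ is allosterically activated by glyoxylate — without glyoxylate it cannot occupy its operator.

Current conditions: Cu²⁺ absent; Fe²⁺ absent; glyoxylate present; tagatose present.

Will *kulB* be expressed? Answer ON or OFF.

Tagatose is present, so UlmP is active.
With repressor UlmP bound, *torL* is not transcribed.
So TorL is not produced.
Cu²⁺ is absent, so GixJ is inactive.
Required activator GixJ is absent, so *cilE* is not transcribed.
So CilE is not produced.
Glyoxylate is present, so NerZ is active.
Fe²⁺ is absent, so JalQ is inactive.
With repressor NerZ bound, *qilE* is not transcribed.
So QilE is not produced.
With no repressor bound, *kulB* is transcribed.

ON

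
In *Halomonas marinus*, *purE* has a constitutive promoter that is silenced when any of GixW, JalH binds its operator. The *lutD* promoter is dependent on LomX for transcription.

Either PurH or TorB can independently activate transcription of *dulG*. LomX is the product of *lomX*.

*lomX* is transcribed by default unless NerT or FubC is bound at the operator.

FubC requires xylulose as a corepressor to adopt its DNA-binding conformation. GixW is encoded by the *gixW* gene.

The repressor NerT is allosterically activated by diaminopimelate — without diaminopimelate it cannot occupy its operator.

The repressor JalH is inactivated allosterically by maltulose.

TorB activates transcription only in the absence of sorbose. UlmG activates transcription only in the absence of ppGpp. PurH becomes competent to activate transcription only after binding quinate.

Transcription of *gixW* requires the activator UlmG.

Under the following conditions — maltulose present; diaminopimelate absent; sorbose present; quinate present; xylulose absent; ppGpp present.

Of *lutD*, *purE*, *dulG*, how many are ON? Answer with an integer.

Diaminopimelate is absent, so NerT is inactive.
Xylulose is absent, so FubC is inactive.
With no repressor bound, *lomX* is transcribed.
So LomX is produced and active.
No repressor is bound and LomX is active, so *lutD* is transcribed.
→ *lutD* is ON.
ppGpp is present, so UlmG is inactive.
Required activator UlmG is absent, so *gixW* is not transcribed.
So GixW is not produced.
Maltulose is present, so JalH is inactive.
With no repressor bound, *purE* is transcribed.
→ *purE* is ON.
Quinate is present, so PurH is active.
Sorbose is present, so TorB is inactive.
Activator PurH is present, so *dulG* is transcribed.
→ *dulG* is ON.
3 of the 3 genes are transcribed.

3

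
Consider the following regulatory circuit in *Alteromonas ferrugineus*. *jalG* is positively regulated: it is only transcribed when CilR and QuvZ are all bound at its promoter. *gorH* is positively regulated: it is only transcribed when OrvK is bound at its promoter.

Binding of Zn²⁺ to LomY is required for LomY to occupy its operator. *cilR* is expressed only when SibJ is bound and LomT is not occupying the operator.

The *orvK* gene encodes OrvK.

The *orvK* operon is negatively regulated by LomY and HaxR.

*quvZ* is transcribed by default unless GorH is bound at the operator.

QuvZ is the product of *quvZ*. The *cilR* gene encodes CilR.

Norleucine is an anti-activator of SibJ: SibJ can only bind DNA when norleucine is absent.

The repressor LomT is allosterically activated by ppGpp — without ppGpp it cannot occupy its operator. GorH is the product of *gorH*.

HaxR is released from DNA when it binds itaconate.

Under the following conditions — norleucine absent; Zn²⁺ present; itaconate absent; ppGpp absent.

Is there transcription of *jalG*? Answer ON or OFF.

ppGpp is absent, so LomT is inactive.
Norleucine is absent, so SibJ is active.
No repressor is bound and SibJ is active, so *cilR* is transcribed.
So CilR is produced and active.
Zn²⁺ is present, so LomY is active.
Itaconate is absent, so HaxR is active.
With repressor LomY bound, *orvK* is not transcribed.
So OrvK is not produced.
Required activator OrvK is absent, so *gorH* is not transcribed.
So GorH is not produced.
With no repressor bound, *quvZ* is transcribed.
So QuvZ is produced and active.
No repressor is bound and CilR and QuvZ are active, so *jalG* is transcribed.

ON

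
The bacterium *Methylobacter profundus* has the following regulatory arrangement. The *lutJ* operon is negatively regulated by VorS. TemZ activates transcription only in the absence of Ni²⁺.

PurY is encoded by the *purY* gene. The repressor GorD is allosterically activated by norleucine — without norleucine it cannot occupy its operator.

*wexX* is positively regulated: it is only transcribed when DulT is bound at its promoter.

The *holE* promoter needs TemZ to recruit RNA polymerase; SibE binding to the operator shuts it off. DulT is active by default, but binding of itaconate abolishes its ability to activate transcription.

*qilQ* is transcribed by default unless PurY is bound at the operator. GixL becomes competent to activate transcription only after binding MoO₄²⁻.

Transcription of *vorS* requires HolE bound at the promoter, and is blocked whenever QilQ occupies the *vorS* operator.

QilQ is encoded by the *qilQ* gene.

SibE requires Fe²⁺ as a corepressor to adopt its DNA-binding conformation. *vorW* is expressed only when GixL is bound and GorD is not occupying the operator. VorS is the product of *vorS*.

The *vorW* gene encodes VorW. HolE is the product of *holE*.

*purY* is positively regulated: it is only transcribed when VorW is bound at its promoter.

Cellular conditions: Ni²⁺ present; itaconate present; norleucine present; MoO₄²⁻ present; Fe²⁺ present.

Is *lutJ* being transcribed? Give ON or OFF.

Norleucine is present, so GorD is active.
MoO₄²⁻ is present, so GixL is active.
With repressor GorD bound, *vorW* is not transcribed.
So VorW is not produced.
Required activator VorW is absent, so *purY* is not transcribed.
So PurY is not produced.
With no repressor bound, *qilQ* is transcribed.
So QilQ is produced and active.
Ni²⁺ is present, so TemZ is inactive.
Fe²⁺ is present, so SibE is active.
With repressor SibE bound, *holE* is not transcribed.
So HolE is not produced.
With repressor QilQ bound, *vorS* is not transcribed.
So VorS is not produced.
With no repressor bound, *lutJ* is transcribed.

ON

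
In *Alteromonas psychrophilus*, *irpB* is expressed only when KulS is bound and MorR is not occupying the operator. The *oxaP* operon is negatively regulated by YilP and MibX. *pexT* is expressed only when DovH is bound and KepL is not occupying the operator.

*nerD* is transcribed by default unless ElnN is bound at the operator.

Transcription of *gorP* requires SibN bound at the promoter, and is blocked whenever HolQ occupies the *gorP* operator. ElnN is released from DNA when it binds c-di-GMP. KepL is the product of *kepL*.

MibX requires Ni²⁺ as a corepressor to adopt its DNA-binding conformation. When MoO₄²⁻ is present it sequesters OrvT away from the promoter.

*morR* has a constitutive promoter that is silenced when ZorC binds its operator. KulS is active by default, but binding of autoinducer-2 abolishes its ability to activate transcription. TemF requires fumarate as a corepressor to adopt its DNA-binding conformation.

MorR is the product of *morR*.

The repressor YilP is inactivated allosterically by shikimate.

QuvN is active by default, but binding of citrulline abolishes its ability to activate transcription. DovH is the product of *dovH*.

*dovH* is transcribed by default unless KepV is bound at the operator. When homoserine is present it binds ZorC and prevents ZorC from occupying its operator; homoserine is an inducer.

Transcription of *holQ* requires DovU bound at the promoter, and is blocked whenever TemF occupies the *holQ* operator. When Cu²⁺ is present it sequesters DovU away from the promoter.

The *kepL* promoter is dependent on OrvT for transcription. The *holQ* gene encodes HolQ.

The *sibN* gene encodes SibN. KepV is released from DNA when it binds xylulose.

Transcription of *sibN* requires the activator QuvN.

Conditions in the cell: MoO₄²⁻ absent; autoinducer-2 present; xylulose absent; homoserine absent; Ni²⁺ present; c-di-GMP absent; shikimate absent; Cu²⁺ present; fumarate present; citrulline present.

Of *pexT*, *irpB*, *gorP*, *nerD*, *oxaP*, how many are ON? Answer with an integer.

Xylulose is absent, so KepV is active.
With repressor KepV bound, *dovH* is not transcribed.
So DovH is not produced.
MoO₄²⁻ is absent, so OrvT is active.
No repressor is bound and OrvT is active, so *kepL* is transcribed.
So KepL is produced and active.
With repressor KepL bound, *pexT* is not transcribed.
→ *pexT* is OFF.
Autoinducer-2 is present, so KulS is inactive.
Homoserine is absent, so ZorC is active.
With repressor ZorC bound, *morR* is not transcribed.
So MorR is not produced.
Required activator KulS is absent, so *irpB* is not transcribed.
→ *irpB* is OFF.
Citrulline is present, so QuvN is inactive.
Required activator QuvN is absent, so *sibN* is not transcribed.
So SibN is not produced.
Fumarate is present, so TemF is active.
Cu²⁺ is present, so DovU is inactive.
With repressor TemF bound, *holQ* is not transcribed.
So HolQ is not produced.
Required activator SibN is absent, so *gorP* is not transcribed.
→ *gorP* is OFF.
c-di-GMP is absent, so ElnN is active.
With repressor ElnN bound, *nerD* is not transcribed.
→ *nerD* is OFF.
Shikimate is absent, so YilP is active.
Ni²⁺ is present, so MibX is active.
With repressor YilP bound, *oxaP* is not transcribed.
→ *oxaP* is OFF.
0 of the 5 genes are transcribed.

0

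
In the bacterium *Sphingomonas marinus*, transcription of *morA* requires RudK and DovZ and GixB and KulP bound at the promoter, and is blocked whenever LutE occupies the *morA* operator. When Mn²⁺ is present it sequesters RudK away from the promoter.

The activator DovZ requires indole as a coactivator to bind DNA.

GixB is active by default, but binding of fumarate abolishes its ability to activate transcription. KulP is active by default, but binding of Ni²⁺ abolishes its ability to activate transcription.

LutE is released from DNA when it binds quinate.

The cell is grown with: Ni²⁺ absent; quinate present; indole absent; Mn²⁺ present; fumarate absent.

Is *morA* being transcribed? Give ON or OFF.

Mn²⁺ is present, so RudK is inactive.
Indole is absent, so DovZ is inactive.
Fumarate is absent, so GixB is active.
Quinate is present, so LutE is inactive.
Ni²⁺ is absent, so KulP is active.
Required activator RudK is absent, so *morA* is not transcribed.

OFF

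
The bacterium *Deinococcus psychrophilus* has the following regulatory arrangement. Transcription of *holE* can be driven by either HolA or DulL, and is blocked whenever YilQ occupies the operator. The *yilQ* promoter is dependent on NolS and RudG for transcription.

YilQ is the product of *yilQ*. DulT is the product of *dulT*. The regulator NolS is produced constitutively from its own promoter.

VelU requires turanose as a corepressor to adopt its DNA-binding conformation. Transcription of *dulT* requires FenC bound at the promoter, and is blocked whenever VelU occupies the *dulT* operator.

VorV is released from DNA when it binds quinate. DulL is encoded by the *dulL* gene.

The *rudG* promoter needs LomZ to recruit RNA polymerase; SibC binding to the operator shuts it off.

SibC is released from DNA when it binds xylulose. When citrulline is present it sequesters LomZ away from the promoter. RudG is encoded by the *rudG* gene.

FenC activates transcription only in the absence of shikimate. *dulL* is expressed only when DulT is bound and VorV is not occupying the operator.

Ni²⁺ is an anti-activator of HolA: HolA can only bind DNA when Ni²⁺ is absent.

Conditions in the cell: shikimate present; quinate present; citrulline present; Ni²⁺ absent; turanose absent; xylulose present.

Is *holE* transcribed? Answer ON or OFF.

ON

Ni²⁺ is absent, so HolA is active.
Quinate is present, so VorV is inactive.
Shikimate is present, so FenC is inactive.
Turanose is absent, so VelU is inactive.
Required activator FenC is absent, so *dulT* is not transcribed.
So DulT is not produced.
Required activator DulT is absent, so *dulL* is not transcribed.
So DulL is not produced.
NolS is produced constitutively and is active.
Citrulline is present, so LomZ is inactive.
Xylulose is present, so SibC is inactive.
Required activator LomZ is absent, so *rudG* is not transcribed.
So RudG is not produced.
Required activator RudG is absent, so *yilQ* is not transcribed.
So YilQ is not produced.
Activator HolA is present, so *holE* is transcribed.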